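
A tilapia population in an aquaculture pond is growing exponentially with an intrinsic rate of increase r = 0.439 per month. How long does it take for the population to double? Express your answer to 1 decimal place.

Doubling time t_d = ln(2)/r = 0.6931/0.439 = 1.5789.

1.6 months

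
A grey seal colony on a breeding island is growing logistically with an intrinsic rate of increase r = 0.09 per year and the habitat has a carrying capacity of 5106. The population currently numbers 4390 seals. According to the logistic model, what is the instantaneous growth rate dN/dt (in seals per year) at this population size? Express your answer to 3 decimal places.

55.404 seals per year

dN/dt = rN(1 − N/K) = 0.09 × 4390 × (1 − 4390/5106).
1 − 4390/5106 = 0.14023; dN/dt = 0.09 × 4390 × 0.14023 = 55.404.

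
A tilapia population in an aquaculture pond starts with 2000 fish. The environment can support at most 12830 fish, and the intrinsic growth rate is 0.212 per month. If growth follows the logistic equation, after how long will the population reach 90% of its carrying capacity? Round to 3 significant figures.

A = (K − N₀)/N₀ = (12830 − 2000)/2000 = 5.415.
Solve 12830/(1 + 5.415·e^(−0.212t)) = 11547: 1 + 5.415·e^(−0.212t) = 1.1111, so e^(−0.212t) = 0.0205191.
−0.212·t = ln(0.0205191) = -3.8864, so t = 3.8864/0.212 = 18.332.

18.3 months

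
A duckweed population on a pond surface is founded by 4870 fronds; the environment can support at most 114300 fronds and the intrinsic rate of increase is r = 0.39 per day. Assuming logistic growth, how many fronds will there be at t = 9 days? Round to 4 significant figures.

A = (K − N₀)/N₀ = (114300 − 4870)/4870 = 22.47.
N(t) = K/(1 + A·e^(−rt)) = 114300/(1 + 22.47×e^(−0.39×9)).
e^(−3.51) = 0.029897; denominator = 1 + 22.47×0.029897 = 1.6718.
N = 114300/1.6718 = 68369.8.

68370 fronds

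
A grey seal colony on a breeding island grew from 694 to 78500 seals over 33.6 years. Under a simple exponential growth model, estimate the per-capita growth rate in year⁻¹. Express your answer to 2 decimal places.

0.14 per year

From N(t) = N₀·e^(rt): e^(r·33.6) = 78500/694 = 113.11.
r·33.6 = ln(113.11) = 4.7284, so r = 4.7284/33.6 = 0.14073.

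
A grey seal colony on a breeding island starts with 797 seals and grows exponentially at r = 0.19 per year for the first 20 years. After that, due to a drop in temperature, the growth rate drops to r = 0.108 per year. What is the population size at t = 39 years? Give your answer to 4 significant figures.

Phase 1: N(20) = 797·e^(0.19×20) = 797·e^3.8 = 35626.8.
Phase 2 runs for 39 − 20 = 19 years at r = 0.108.
N(39) = 35626.8·e^(0.108×19) = 35626.8·e^2.052 = 277300.

277300 seals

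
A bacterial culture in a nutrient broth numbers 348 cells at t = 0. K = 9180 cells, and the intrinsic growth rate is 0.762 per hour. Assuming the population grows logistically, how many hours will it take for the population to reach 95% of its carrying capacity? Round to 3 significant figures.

A = (K − N₀)/N₀ = (9180 − 348)/348 = 25.379.
Solve 9180/(1 + 25.379·e^(−0.762t)) = 8721: 1 + 25.379·e^(−0.762t) = 1.0526, so e^(−0.762t) = 0.0020738.
−0.762·t = ln(0.0020738) = -6.1784, so t = 6.1784/0.762 = 8.1081.

8.11 hours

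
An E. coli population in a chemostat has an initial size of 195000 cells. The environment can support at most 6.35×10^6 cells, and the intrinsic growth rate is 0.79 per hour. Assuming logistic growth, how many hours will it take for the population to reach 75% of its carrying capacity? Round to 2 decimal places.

5.76 hours

A = (K − N₀)/N₀ = (6.35×10^6 − 195000)/195000 = 31.564.
Solve 6.35×10^6/(1 + 31.564·e^(−0.79t)) = 4.7625×10^6: 1 + 31.564·e^(−0.79t) = 1.3333, so e^(−0.79t) = 0.0105605.
−0.79·t = ln(0.0105605) = -4.5506, so t = 4.5506/0.79 = 5.7603.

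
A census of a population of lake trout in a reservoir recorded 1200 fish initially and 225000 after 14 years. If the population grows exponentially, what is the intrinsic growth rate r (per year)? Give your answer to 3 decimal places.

From N(t) = N₀·e^(rt): e^(r·14) = 225000/1200 = 187.5.
r·14 = ln(187.5) = 5.2338, so r = 5.2338/14 = 0.37384.

0.374 per year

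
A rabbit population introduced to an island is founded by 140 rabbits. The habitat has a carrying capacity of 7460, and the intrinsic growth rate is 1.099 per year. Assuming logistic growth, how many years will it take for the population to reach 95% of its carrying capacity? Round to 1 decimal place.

A = (K − N₀)/N₀ = (7460 − 140)/140 = 52.286.
Solve 7460/(1 + 52.286·e^(−1.099t)) = 7087: 1 + 52.286·e^(−1.099t) = 1.0526, so e^(−1.099t) = 0.00100661.
−1.099·t = ln(0.00100661) = -6.9012, so t = 6.9012/1.099 = 6.2795.

6.3 years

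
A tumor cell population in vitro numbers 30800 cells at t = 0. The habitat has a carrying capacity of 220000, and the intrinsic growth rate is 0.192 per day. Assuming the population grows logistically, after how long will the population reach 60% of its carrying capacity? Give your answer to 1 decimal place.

A = (K − N₀)/N₀ = (220000 − 30800)/30800 = 6.1429.
Solve 220000/(1 + 6.1429·e^(−0.192t)) = 132000: 1 + 6.1429·e^(−0.192t) = 1.6667, so e^(−0.192t) = 0.108527.
−0.192·t = ln(0.108527) = -2.2208, so t = 2.2208/0.192 = 11.566.

11.6 days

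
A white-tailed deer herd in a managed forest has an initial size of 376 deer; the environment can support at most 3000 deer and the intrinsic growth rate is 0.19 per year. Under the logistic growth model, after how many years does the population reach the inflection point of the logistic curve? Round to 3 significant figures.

10.2 years

Logistic growth is fastest at N = K/2 = 1500.
A = (K − N₀)/N₀ = 6.9787. Set K/(1 + A·e^(−rt)) = K/2 → A·e^(−rt) = 1.
e^(−0.19t) = 1/6.9787 = 0.143293, so t = ln(6.9787)/0.19 = 1.9429/0.19 = 10.226.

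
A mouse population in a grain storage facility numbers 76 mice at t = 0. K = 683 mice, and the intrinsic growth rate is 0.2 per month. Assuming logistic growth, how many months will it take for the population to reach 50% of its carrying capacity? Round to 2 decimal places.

A = (K − N₀)/N₀ = (683 − 76)/76 = 7.9868.
Solve 683/(1 + 7.9868·e^(−0.2t)) = 341.5: 1 + 7.9868·e^(−0.2t) = 2, so e^(−0.2t) = 0.125206.
−0.2·t = ln(0.125206) = -2.0778, so t = 2.0778/0.2 = 10.389.

10.39 months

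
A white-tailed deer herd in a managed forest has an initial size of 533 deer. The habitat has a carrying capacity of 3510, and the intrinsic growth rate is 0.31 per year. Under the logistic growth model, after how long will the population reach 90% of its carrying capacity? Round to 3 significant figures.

A = (K − N₀)/N₀ = (3510 − 533)/533 = 5.5854.
Solve 3510/(1 + 5.5854·e^(−0.31t)) = 3159: 1 + 5.5854·e^(−0.31t) = 1.1111, so e^(−0.31t) = 0.0198933.
−0.31·t = ln(0.0198933) = -3.9174, so t = 3.9174/0.31 = 12.637.

12.6 years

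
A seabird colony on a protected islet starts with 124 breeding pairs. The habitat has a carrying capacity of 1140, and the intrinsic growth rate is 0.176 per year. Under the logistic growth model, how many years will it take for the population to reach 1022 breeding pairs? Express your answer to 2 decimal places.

24.22 years

A = (K − N₀)/N₀ = (1140 − 124)/124 = 8.1935.
Solve 1140/(1 + 8.1935·e^(−0.176t)) = 1022: 1 + 8.1935·e^(−0.176t) = 1.1155, so e^(−0.176t) = 0.0140916.
−0.176·t = ln(0.0140916) = -4.2622, so t = 4.2622/0.176 = 24.217.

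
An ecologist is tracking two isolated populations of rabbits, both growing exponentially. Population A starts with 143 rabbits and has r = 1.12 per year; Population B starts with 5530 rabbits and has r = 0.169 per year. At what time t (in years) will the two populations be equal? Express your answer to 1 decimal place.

Set 143·e^(1.12t) = 5530·e^(0.169t).
e^((1.12 − 0.169)t) = 5530/143 → e^(0.951·t) = 38.671.
0.951·t = ln(38.671) = 3.6551, so t = 3.6551/0.951 = 3.8434.

3.8 years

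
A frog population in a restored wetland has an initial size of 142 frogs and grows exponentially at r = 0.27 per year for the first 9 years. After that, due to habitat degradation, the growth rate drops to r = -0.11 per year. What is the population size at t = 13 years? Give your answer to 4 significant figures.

1039 frogs

Phase 1: N(9) = 142·e^(0.27×9) = 142·e^2.43 = 1612.96.
Phase 2 runs for 13 − 9 = 4 years at r = -0.11.
N(13) = 1612.96·e^(-0.11×4) = 1612.96·e^-0.44 = 1038.81.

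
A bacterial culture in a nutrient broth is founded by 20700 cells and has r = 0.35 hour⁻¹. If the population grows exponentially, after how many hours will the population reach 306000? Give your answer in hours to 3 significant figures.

Set N₀·e^(rt) = 306000: e^(0.35·t) = 306000/20700 = 14.783.
0.35·t = ln(14.783) = 2.6935, so t = 2.6935/0.35 = 7.6956.

7.70 hours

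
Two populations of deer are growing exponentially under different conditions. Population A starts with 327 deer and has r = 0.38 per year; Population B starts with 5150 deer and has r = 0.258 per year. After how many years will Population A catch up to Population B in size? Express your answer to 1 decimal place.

22.6 years

Set 327·e^(0.38t) = 5150·e^(0.258t).
e^((0.38 − 0.258)t) = 5150/327 → e^(0.122·t) = 15.749.
0.122·t = ln(15.749) = 2.7568, so t = 2.7568/0.122 = 22.597.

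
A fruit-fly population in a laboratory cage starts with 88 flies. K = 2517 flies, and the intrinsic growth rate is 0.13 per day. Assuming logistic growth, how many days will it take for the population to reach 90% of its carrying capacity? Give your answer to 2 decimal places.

42.42 days

A = (K − N₀)/N₀ = (2517 − 88)/88 = 27.602.
Solve 2517/(1 + 27.602·e^(−0.13t)) = 2265.3: 1 + 27.602·e^(−0.13t) = 1.1111, so e^(−0.13t) = 0.00402543.
−0.13·t = ln(0.00402543) = -5.5151, so t = 5.5151/0.13 = 42.424.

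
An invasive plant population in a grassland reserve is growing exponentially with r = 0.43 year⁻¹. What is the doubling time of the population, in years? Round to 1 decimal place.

Doubling time t_d = ln(2)/r = 0.6931/0.43 = 1.612.

1.6 years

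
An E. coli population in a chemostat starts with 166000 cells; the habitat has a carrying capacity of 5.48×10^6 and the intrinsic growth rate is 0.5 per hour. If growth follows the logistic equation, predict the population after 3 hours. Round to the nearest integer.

A = (K − N₀)/N₀ = (5.48×10^6 − 166000)/166000 = 32.012.
N(t) = K/(1 + A·e^(−rt)) = 5.48×10^6/(1 + 32.012×e^(−0.5×3)).
e^(−1.5) = 0.22313; denominator = 1 + 32.012×0.22313 = 8.1429.
N = 5.48×10^6/8.1429 = 672983.

672983 cells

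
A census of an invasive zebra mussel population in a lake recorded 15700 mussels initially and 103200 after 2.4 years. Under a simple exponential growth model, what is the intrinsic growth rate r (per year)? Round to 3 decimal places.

From N(t) = N₀·e^(rt): e^(r·2.4) = 103200/15700 = 6.5732.
r·2.4 = ln(6.5732) = 1.883, so r = 1.883/2.4 = 0.78459.

0.785 per year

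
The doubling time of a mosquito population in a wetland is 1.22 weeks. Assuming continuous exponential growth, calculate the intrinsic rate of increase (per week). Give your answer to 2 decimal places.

r = ln(2)/t_d = 0.6931/1.22 = 0.56815.

0.57 per week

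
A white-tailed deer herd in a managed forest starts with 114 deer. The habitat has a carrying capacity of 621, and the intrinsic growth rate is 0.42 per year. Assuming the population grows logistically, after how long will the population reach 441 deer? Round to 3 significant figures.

5.69 years

A = (K − N₀)/N₀ = (621 − 114)/114 = 4.4474.
Solve 621/(1 + 4.4474·e^(−0.42t)) = 441: 1 + 4.4474·e^(−0.42t) = 1.4082, so e^(−0.42t) = 0.0917764.
−0.42·t = ln(0.0917764) = -2.3884, so t = 2.3884/0.42 = 5.6867.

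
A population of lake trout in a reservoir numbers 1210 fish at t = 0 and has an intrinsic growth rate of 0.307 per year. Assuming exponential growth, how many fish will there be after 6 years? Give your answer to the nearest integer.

N(t) = N₀·e^(rt) = 1210 × e^(0.307×6) = 1210 × e^1.842.
e^1.842 ≈ 6.3091, so N ≈ 1210 × 6.3091 = 7634.06.

7634 fish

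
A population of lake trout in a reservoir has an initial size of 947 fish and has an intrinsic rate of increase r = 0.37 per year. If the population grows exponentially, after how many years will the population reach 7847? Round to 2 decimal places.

Set N₀·e^(rt) = 7847: e^(0.37·t) = 7847/947 = 8.2862.
0.37·t = ln(8.2862) = 2.1146, so t = 2.1146/0.37 = 5.7151.

5.72 years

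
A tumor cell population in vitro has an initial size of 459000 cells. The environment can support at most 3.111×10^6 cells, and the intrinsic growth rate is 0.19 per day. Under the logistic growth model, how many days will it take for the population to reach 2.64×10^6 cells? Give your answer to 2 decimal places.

A = (K − N₀)/N₀ = (3.111×10^6 − 459000)/459000 = 5.7778.
Solve 3.111×10^6/(1 + 5.7778·e^(−0.19t)) = 2.64×10^6: 1 + 5.7778·e^(−0.19t) = 1.1784, so e^(−0.19t) = 0.0308785.
−0.19·t = ln(0.0308785) = -3.4777, so t = 3.4777/0.19 = 18.304.

18.30 days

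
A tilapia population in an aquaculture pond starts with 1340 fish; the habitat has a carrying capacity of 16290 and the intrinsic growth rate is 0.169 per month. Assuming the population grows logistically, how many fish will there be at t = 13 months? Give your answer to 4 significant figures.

A = (K − N₀)/N₀ = (16290 − 1340)/1340 = 11.157.
N(t) = K/(1 + A·e^(−rt)) = 16290/(1 + 11.157×e^(−0.169×13)).
e^(−2.197) = 0.11114; denominator = 1 + 11.157×0.11114 = 2.2399.
N = 16290/2.2399 = 7272.6.

7273 fish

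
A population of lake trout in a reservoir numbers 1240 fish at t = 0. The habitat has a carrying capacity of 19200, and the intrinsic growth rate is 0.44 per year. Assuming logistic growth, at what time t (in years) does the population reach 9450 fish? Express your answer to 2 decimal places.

A = (K − N₀)/N₀ = (19200 − 1240)/1240 = 14.484.
Solve 19200/(1 + 14.484·e^(−0.44t)) = 9450: 1 + 14.484·e^(−0.44t) = 2.0317, so e^(−0.44t) = 0.0712341.
−0.44·t = ln(0.0712341) = -2.6418, so t = 2.6418/0.44 = 6.0041.

6.00 years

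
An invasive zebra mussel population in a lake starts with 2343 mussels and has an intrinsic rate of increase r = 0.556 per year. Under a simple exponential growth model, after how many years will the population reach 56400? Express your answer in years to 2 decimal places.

5.72 years

Set N₀·e^(rt) = 56400: e^(0.556·t) = 56400/2343 = 24.072.
0.556·t = ln(24.072) = 3.181, so t = 3.181/0.556 = 5.7213.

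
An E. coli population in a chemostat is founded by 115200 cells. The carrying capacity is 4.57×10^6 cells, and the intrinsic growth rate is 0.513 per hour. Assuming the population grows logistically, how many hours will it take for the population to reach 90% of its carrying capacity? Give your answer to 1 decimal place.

A = (K − N₀)/N₀ = (4.57×10^6 − 115200)/115200 = 38.67.
Solve 4.57×10^6/(1 + 38.67·e^(−0.513t)) = 4.113×10^6: 1 + 38.67·e^(−0.513t) = 1.1111, so e^(−0.513t) = 0.00287331.
−0.513·t = ln(0.00287331) = -5.8523, so t = 5.8523/0.513 = 11.408.

11.4 hours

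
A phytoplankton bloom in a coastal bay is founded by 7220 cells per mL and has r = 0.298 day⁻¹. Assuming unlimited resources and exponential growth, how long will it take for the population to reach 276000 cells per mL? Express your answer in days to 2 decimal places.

Set N₀·e^(rt) = 276000: e^(0.298·t) = 276000/7220 = 38.227.
0.298·t = ln(38.227) = 3.6435, so t = 3.6435/0.298 = 12.227.

12.23 days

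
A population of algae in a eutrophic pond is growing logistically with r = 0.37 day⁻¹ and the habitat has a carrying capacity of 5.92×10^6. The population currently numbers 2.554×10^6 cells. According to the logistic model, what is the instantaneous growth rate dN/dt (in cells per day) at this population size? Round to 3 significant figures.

537000 cells per day

dN/dt = rN(1 − N/K) = 0.37 × 2.554×10^6 × (1 − 2.554×10^6/5.92×10^6).
1 − 2.554×10^6/5.92×10^6 = 0.56858; dN/dt = 0.37 × 2.554×10^6 × 0.56858 = 5.37298×10^5.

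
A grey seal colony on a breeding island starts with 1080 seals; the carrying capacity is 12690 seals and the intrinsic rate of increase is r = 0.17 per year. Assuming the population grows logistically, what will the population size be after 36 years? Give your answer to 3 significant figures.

A = (K − N₀)/N₀ = (12690 − 1080)/1080 = 10.75.
N(t) = K/(1 + A·e^(−rt)) = 12690/(1 + 10.75×e^(−0.17×36)).
e^(−6.12) = 0.0021985; denominator = 1 + 10.75×0.0021985 = 1.0236.
N = 12690/1.0236 = 12397.

12400 seals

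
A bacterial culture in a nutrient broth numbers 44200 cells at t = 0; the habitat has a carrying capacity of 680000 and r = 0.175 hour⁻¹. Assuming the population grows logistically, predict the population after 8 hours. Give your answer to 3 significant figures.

150000 cells

A = (K − N₀)/N₀ = (680000 − 44200)/44200 = 14.385.
N(t) = K/(1 + A·e^(−rt)) = 680000/(1 + 14.385×e^(−0.175×8)).
e^(−1.4) = 0.2466; denominator = 1 + 14.385×0.2466 = 4.5472.
N = 680000/4.5472 = 149542.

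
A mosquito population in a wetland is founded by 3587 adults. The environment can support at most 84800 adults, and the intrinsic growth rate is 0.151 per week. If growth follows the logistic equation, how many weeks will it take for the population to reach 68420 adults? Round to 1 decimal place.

30.1 weeks

A = (K − N₀)/N₀ = (84800 − 3587)/3587 = 22.641.
Solve 84800/(1 + 22.641·e^(−0.151t)) = 68420: 1 + 22.641·e^(−0.151t) = 1.2394, so e^(−0.151t) = 0.0105739.
−0.151·t = ln(0.0105739) = -4.5494, so t = 4.5494/0.151 = 30.128.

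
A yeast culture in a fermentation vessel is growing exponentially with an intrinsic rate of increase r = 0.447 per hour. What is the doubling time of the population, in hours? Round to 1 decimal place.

1.6 hours

Doubling time t_d = ln(2)/r = 0.6931/0.447 = 1.5507.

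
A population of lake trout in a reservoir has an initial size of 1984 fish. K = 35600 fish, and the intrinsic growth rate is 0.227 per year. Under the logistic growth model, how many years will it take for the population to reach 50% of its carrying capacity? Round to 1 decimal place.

A = (K − N₀)/N₀ = (35600 − 1984)/1984 = 16.944.
Solve 35600/(1 + 16.944·e^(−0.227t)) = 17800: 1 + 16.944·e^(−0.227t) = 2, so e^(−0.227t) = 0.0590195.
−0.227·t = ln(0.0590195) = -2.8299, so t = 2.8299/0.227 = 12.466.

12.5 years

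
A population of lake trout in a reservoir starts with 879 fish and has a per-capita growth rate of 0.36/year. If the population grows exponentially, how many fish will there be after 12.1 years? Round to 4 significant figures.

N(t) = N₀·e^(rt) = 879 × e^(0.36×12.1) = 879 × e^4.356.
e^4.356 ≈ 77.945, so N ≈ 879 × 77.945 = 68513.4.

68510 fish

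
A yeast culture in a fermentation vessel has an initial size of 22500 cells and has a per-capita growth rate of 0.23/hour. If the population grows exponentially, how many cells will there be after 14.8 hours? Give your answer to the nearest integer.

N(t) = N₀·e^(rt) = 22500 × e^(0.23×14.8) = 22500 × e^3.404.
e^3.404 ≈ 30.084, so N ≈ 22500 × 30.084 = 676894.

676894 cells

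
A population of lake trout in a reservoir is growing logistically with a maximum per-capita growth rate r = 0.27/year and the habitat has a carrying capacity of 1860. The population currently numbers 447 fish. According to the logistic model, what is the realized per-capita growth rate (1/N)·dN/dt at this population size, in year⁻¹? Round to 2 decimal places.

0.21 per year

(1/N)·dN/dt = r(1 − N/K) = 0.27 × (1 − 447/1860).
= 0.27 × 0.75968 = 0.20511.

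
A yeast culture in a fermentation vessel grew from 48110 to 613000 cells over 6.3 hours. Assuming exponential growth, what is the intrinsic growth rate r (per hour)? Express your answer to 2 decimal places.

0.40 per hour

From N(t) = N₀·e^(rt): e^(r·6.3) = 613000/48110 = 12.742.
r·6.3 = ln(12.742) = 2.5449, so r = 2.5449/6.3 = 0.40395.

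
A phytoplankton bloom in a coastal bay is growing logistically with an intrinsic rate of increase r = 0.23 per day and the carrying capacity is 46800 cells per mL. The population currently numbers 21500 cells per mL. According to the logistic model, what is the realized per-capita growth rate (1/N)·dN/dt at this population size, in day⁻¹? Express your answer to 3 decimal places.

0.124 per day

(1/N)·dN/dt = r(1 − N/K) = 0.23 × (1 − 21500/46800).
= 0.23 × 0.5406 = 0.12434.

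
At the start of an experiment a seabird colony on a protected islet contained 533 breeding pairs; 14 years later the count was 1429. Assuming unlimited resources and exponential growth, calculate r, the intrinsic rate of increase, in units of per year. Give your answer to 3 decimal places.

From N(t) = N₀·e^(rt): e^(r·14) = 1429/533 = 2.6811.
r·14 = ln(2.6811) = 0.98621, so r = 0.98621/14 = 0.070443.

0.070 per year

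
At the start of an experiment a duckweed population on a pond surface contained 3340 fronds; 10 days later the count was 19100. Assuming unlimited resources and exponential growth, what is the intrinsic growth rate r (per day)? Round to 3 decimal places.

From N(t) = N₀·e^(rt): e^(r·10) = 19100/3340 = 5.7186.
r·10 = ln(5.7186) = 1.7437, so r = 1.7437/10 = 0.17437.

0.174 per day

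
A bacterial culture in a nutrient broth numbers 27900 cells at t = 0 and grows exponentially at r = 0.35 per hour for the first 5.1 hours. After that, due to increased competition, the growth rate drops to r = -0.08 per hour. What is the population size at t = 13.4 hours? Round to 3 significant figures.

85600 cells

Phase 1: N(5.1) = 27900·e^(0.35×5.1) = 27900·e^1.785 = 166272.
Phase 2 runs for 13.4 − 5.1 = 8.3 hours at r = -0.08.
N(13.4) = 166272·e^(-0.08×8.3) = 166272·e^-0.664 = 85595.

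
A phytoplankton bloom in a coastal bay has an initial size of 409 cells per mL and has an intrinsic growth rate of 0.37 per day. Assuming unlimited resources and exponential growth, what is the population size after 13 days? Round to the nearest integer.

50197 cells per mL

N(t) = N₀·e^(rt) = 409 × e^(0.37×13) = 409 × e^4.81.
e^4.81 ≈ 122.73, so N ≈ 409 × 122.73 = 50197.2.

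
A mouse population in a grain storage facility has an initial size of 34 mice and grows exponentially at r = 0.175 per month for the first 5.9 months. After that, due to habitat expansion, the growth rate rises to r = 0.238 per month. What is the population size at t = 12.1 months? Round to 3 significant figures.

418 mice

Phase 1: N(5.9) = 34·e^(0.175×5.9) = 34·e^1.032 = 95.4746.
Phase 2 runs for 12.1 − 5.9 = 6.2 months at r = 0.238.
N(12.1) = 95.4746·e^(0.238×6.2) = 95.4746·e^1.476 = 417.573.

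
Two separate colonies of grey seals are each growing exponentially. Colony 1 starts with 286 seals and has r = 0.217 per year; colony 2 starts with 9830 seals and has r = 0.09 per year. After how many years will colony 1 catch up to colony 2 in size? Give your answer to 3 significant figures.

27.9 years

Set 286·e^(0.217t) = 9830·e^(0.09t).
e^((0.217 − 0.09)t) = 9830/286 → e^(0.127·t) = 34.371.
0.127·t = ln(34.371) = 3.5372, so t = 3.5372/0.127 = 27.852.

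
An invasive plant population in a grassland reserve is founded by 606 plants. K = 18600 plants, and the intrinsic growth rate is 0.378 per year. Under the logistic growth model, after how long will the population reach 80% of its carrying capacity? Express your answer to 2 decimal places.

A = (K − N₀)/N₀ = (18600 − 606)/606 = 29.693.
Solve 18600/(1 + 29.693·e^(−0.378t)) = 14880: 1 + 29.693·e^(−0.378t) = 1.25, so e^(−0.378t) = 0.00841947.
−0.378·t = ln(0.00841947) = -4.7772, so t = 4.7772/0.378 = 12.638.

12.64 years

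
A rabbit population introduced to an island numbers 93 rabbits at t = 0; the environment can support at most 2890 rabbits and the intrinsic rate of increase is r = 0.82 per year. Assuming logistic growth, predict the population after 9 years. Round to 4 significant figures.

A = (K − N₀)/N₀ = (2890 − 93)/93 = 30.075.
N(t) = K/(1 + A·e^(−rt)) = 2890/(1 + 30.075×e^(−0.82×9)).
e^(−7.38) = 0.0006236; denominator = 1 + 30.075×0.0006236 = 1.0188.
N = 2890/1.0188 = 2836.8.

2837 rabbits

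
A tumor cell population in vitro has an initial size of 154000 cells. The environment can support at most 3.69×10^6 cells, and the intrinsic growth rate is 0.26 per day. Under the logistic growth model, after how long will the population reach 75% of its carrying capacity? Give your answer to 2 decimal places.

A = (K − N₀)/N₀ = (3.69×10^6 − 154000)/154000 = 22.961.
Solve 3.69×10^6/(1 + 22.961·e^(−0.26t)) = 2.7675×10^6: 1 + 22.961·e^(−0.26t) = 1.3333, so e^(−0.26t) = 0.0145173.
−0.26·t = ln(0.0145173) = -4.2324, so t = 4.2324/0.26 = 16.279.

16.28 days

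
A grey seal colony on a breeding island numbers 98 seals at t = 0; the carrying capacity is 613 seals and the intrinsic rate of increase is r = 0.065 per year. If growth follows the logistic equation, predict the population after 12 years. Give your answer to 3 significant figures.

180 seals

A = (K − N₀)/N₀ = (613 − 98)/98 = 5.2551.
N(t) = K/(1 + A·e^(−rt)) = 613/(1 + 5.2551×e^(−0.065×12)).
e^(−0.78) = 0.45841; denominator = 1 + 5.2551×0.45841 = 3.409.
N = 613/3.409 = 179.82.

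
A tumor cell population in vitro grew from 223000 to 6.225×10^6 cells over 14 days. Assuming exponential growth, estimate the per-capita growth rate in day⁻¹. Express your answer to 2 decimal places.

From N(t) = N₀·e^(rt): e^(r·14) = 6.225×10^6/223000 = 27.915.
r·14 = ln(27.915) = 3.3292, so r = 3.3292/14 = 0.2378.

0.24 per day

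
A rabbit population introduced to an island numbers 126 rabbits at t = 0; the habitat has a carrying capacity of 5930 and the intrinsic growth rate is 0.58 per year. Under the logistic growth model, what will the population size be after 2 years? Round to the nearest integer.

384 rabbits

A = (K − N₀)/N₀ = (5930 − 126)/126 = 46.063.
N(t) = K/(1 + A·e^(−rt)) = 5930/(1 + 46.063×e^(−0.58×2)).
e^(−1.16) = 0.31349; denominator = 1 + 46.063×0.31349 = 15.44.
N = 5930/15.44 = 384.061.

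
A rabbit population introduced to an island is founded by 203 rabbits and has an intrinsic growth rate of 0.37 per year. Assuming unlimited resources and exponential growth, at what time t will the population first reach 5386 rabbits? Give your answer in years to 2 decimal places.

8.86 years

Set N₀·e^(rt) = 5386: e^(0.37·t) = 5386/203 = 26.532.
0.37·t = ln(26.532) = 3.2784, so t = 3.2784/0.37 = 8.8604.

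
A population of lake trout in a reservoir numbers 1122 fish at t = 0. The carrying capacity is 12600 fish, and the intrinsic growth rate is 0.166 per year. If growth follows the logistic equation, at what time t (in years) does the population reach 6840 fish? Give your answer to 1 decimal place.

A = (K − N₀)/N₀ = (12600 − 1122)/1122 = 10.23.
Solve 12600/(1 + 10.23·e^(−0.166t)) = 6840: 1 + 10.23·e^(−0.166t) = 1.8421, so e^(−0.166t) = 0.0823177.
−0.166·t = ln(0.0823177) = -2.4972, so t = 2.4972/0.166 = 15.043.

15.0 years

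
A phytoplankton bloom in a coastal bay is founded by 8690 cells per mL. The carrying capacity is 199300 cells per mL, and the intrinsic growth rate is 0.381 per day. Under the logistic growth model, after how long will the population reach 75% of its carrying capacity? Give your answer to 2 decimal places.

10.99 days

A = (K − N₀)/N₀ = (199300 − 8690)/8690 = 21.934.
Solve 199300/(1 + 21.934·e^(−0.381t)) = 149475: 1 + 21.934·e^(−0.381t) = 1.3333, so e^(−0.381t) = 0.0151968.
−0.381·t = ln(0.0151968) = -4.1867, so t = 4.1867/0.381 = 10.989.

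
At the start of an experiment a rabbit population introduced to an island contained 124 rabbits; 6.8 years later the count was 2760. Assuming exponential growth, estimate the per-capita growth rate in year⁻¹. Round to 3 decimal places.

0.456 per year

From N(t) = N₀·e^(rt): e^(r·6.8) = 2760/124 = 22.258.
r·6.8 = ln(22.258) = 3.1027, so r = 3.1027/6.8 = 0.45628.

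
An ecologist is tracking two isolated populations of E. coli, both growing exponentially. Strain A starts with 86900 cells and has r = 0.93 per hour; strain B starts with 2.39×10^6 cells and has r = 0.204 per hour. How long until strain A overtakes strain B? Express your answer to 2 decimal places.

Set 86900·e^(0.93t) = 2.39×10^6·e^(0.204t).
e^((0.93 − 0.204)t) = 2.39×10^6/86900 → e^(0.726·t) = 27.503.
0.726·t = ln(27.503) = 3.3143, so t = 3.3143/0.726 = 4.5651.

4.57 hours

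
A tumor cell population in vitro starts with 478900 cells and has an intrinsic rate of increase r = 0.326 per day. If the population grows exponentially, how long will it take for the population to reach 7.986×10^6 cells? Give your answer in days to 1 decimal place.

Set N₀·e^(rt) = 7.986×10^6: e^(0.326·t) = 7.986×10^6/478900 = 16.676.
0.326·t = ln(16.676) = 2.814, so t = 2.814/0.326 = 8.6318.

8.6 days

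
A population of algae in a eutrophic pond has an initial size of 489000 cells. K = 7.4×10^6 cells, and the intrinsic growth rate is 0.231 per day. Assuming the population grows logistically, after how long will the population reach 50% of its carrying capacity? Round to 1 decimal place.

11.5 days

A = (K − N₀)/N₀ = (7.4×10^6 − 489000)/489000 = 14.133.
Solve 7.4×10^6/(1 + 14.133·e^(−0.231t)) = 3.7×10^6: 1 + 14.133·e^(−0.231t) = 2, so e^(−0.231t) = 0.0707568.
−0.231·t = ln(0.0707568) = -2.6485, so t = 2.6485/0.231 = 11.465.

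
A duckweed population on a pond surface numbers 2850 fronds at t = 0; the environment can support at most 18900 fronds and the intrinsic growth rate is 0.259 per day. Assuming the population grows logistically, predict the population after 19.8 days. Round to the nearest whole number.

A = (K − N₀)/N₀ = (18900 − 2850)/2850 = 5.6316.
N(t) = K/(1 + A·e^(−rt)) = 18900/(1 + 5.6316×e^(−0.259×19.8)).
e^(−5.128) = 0.0059272; denominator = 1 + 5.6316×0.0059272 = 1.0334.
N = 18900/1.0334 = 18289.5.

18290 fronds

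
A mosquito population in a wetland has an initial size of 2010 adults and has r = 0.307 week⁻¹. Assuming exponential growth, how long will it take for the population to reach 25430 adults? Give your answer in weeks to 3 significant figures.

Set N₀·e^(rt) = 25430: e^(0.307·t) = 25430/2010 = 12.652.
0.307·t = ln(12.652) = 2.5378, so t = 2.5378/0.307 = 8.2664.

8.27 weeks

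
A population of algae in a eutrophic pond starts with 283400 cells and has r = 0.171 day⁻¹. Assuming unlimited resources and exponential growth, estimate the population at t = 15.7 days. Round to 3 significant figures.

N(t) = N₀·e^(rt) = 283400 × e^(0.171×15.7) = 283400 × e^2.685.
e^2.685 ≈ 14.654, so N ≈ 283400 × 14.654 = 4.152888×10^6.

4150000 cells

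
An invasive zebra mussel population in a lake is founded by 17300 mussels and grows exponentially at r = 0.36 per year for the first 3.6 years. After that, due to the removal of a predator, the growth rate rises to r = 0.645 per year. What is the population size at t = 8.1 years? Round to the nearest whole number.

Phase 1: N(3.6) = 17300·e^(0.36×3.6) = 17300·e^1.296 = 63225.4.
Phase 2 runs for 8.1 − 3.6 = 4.5 years at r = 0.645.
N(8.1) = 63225.4·e^(0.645×4.5) = 63225.4·e^2.902 = 1.151944×10^6.

1151944 mussels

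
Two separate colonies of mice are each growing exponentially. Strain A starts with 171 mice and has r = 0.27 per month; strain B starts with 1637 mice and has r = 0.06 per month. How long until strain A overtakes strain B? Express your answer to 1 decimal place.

10.8 months

Set 171·e^(0.27t) = 1637·e^(0.06t).
e^((0.27 − 0.06)t) = 1637/171 → e^(0.21·t) = 9.5731.
0.21·t = ln(9.5731) = 2.259, so t = 2.259/0.21 = 10.757.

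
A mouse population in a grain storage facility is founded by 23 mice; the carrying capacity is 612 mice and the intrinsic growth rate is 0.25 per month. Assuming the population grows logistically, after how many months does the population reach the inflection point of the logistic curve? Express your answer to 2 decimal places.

12.97 months

Logistic growth is fastest at N = K/2 = 306.
A = (K − N₀)/N₀ = 25.609. Set K/(1 + A·e^(−rt)) = K/2 → A·e^(−rt) = 1.
e^(−0.25t) = 1/25.609 = 0.0390492, so t = ln(25.609)/0.25 = 3.2429/0.25 = 12.972.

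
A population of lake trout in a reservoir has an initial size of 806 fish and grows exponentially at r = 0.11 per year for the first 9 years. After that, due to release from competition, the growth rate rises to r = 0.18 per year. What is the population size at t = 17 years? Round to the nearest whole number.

Phase 1: N(9) = 806·e^(0.11×9) = 806·e^0.99 = 2169.13.
Phase 2 runs for 17 − 9 = 8 years at r = 0.18.
N(17) = 2169.13·e^(0.18×8) = 2169.13·e^1.44 = 9155.26.

9155 fish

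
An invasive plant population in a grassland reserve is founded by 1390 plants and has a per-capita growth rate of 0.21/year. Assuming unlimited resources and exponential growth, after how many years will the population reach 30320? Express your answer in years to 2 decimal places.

14.68 years

Set N₀·e^(rt) = 30320: e^(0.21·t) = 30320/1390 = 21.813.
0.21·t = ln(21.813) = 3.0825, so t = 3.0825/0.21 = 14.679.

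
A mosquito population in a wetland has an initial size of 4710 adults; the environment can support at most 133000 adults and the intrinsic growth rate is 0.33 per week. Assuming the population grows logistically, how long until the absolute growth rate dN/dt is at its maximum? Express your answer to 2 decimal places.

Logistic growth is fastest at N = K/2 = 66500.
A = (K − N₀)/N₀ = 27.238. Set K/(1 + A·e^(−rt)) = K/2 → A·e^(−rt) = 1.
e^(−0.33t) = 1/27.238 = 0.0367137, so t = ln(27.238)/0.33 = 3.3046/0.33 = 10.014.

10.01 weeks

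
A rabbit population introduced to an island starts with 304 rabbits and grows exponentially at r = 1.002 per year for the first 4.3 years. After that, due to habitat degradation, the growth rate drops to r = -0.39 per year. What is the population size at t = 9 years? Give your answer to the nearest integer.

Phase 1: N(4.3) = 304·e^(1.002×4.3) = 304·e^4.309 = 22598.2.
Phase 2 runs for 9 − 4.3 = 4.7 years at r = -0.39.
N(9) = 22598.2·e^(-0.39×4.7) = 22598.2·e^-1.833 = 3614.21.

3614 rabbits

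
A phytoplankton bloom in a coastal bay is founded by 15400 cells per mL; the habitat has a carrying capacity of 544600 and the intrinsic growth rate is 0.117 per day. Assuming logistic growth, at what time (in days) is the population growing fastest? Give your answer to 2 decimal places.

Logistic growth is fastest at N = K/2 = 272300.
A = (K − N₀)/N₀ = 34.364. Set K/(1 + A·e^(−rt)) = K/2 → A·e^(−rt) = 1.
e^(−0.117t) = 1/34.364 = 0.0291005, so t = ln(34.364)/0.117 = 3.537/0.117 = 30.231.

30.23 days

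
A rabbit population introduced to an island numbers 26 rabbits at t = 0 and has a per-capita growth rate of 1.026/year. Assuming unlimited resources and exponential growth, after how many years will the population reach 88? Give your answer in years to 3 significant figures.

1.19 years

Set N₀·e^(rt) = 88: e^(1.026·t) = 88/26 = 3.3846.
1.026·t = ln(3.3846) = 1.2192, so t = 1.2192/1.026 = 1.1883.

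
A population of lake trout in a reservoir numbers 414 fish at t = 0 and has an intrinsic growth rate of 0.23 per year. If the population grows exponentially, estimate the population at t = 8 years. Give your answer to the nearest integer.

N(t) = N₀·e^(rt) = 414 × e^(0.23×8) = 414 × e^1.84.
e^1.84 ≈ 6.2965, so N ≈ 414 × 6.2965 = 2606.77.

2607 fish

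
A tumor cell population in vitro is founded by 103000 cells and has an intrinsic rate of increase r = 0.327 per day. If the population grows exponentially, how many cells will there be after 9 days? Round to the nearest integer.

N(t) = N₀·e^(rt) = 103000 × e^(0.327×9) = 103000 × e^2.943.
e^2.943 ≈ 18.973, so N ≈ 103000 × 18.973 = 1.954186×10^6.

1954186 cells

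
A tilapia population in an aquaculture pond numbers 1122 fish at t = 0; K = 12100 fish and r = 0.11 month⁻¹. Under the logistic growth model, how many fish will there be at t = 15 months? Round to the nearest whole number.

4203 fish

A = (K − N₀)/N₀ = (12100 − 1122)/1122 = 9.7843.
N(t) = K/(1 + A·e^(−rt)) = 12100/(1 + 9.7843×e^(−0.11×15)).
e^(−1.65) = 0.19205; denominator = 1 + 9.7843×0.19205 = 2.8791.
N = 12100/2.8791 = 4202.74.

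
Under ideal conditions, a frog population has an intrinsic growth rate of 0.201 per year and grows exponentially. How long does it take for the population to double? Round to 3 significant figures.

3.45 years

Doubling time t_d = ln(2)/r = 0.6931/0.201 = 3.4485.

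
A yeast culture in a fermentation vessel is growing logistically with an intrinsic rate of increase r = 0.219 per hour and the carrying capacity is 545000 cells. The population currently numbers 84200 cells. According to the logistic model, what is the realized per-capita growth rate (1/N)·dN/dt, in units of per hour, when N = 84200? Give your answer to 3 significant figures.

(1/N)·dN/dt = r(1 − N/K) = 0.219 × (1 − 84200/545000).
= 0.219 × 0.8455 = 0.18517.

0.185 per hour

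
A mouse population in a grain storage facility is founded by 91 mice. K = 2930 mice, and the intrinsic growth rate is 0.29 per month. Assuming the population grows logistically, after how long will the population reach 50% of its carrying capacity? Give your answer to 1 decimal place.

11.9 months

A = (K − N₀)/N₀ = (2930 − 91)/91 = 31.198.
Solve 2930/(1 + 31.198·e^(−0.29t)) = 1465: 1 + 31.198·e^(−0.29t) = 2, so e^(−0.29t) = 0.0320535.
−0.29·t = ln(0.0320535) = -3.4403, so t = 3.4403/0.29 = 11.863.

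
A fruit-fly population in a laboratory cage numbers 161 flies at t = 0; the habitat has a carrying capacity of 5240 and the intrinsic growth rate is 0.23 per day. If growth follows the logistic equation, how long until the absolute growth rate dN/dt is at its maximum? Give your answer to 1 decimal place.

15.0 days

Logistic growth is fastest at N = K/2 = 2620.
A = (K − N₀)/N₀ = 31.547. Set K/(1 + A·e^(−rt)) = K/2 → A·e^(−rt) = 1.
e^(−0.23t) = 1/31.547 = 0.0316992, so t = ln(31.547)/0.23 = 3.4515/0.23 = 15.006.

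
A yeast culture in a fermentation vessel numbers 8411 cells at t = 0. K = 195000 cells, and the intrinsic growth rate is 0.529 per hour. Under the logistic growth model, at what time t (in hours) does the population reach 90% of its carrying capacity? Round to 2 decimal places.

A = (K − N₀)/N₀ = (195000 − 8411)/8411 = 22.184.
Solve 195000/(1 + 22.184·e^(−0.529t)) = 175500: 1 + 22.184·e^(−0.529t) = 1.1111, so e^(−0.529t) = 0.00500863.
−0.529·t = ln(0.00500863) = -5.2966, so t = 5.2966/0.529 = 10.012.

10.01 hours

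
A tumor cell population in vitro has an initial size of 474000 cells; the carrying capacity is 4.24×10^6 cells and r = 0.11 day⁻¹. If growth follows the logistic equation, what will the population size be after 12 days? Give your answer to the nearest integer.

1357917 cells

A = (K − N₀)/N₀ = (4.24×10^6 − 474000)/474000 = 7.9451.
N(t) = K/(1 + A·e^(−rt)) = 4.24×10^6/(1 + 7.9451×e^(−0.11×12)).
e^(−1.32) = 0.26714; denominator = 1 + 7.9451×0.26714 = 3.1224.
N = 4.24×10^6/3.1224 = 1.357917×10^6.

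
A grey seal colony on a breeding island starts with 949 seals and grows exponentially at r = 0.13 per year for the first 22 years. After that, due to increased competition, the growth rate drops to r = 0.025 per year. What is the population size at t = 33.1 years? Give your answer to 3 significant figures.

21900 seals

Phase 1: N(22) = 949·e^(0.13×22) = 949·e^2.86 = 16571.
Phase 2 runs for 33.1 − 22 = 11.1 years at r = 0.025.
N(33.1) = 16571·e^(0.025×11.1) = 16571·e^0.2775 = 21870.8.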